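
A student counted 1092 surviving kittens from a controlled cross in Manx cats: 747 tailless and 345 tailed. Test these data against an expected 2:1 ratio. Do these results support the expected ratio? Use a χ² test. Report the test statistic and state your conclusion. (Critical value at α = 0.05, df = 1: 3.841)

1.488; consistent

The 2:1 ratio has 3 parts, so with N = 1092 the expected counts are:
  tailless: 1092 × 2/3 = 728
  tailed: 1092 × 1/3 = 364
χ² = Σ (O − E)² / E
  tailless: (747 − 728)² / 728 = 0.4959
  tailed: (345 − 364)² / 364 = 0.9918
χ² = 0.4959 + 0.9918 = 1.4877 ≈ 1.488
Degrees of freedom = 2 − 1 = 1; critical value at α = 0.05 is 3.841.
Since 1.488 < 3.841, we fail to reject the null hypothesis — the data are consistent with the 2:1 ratio.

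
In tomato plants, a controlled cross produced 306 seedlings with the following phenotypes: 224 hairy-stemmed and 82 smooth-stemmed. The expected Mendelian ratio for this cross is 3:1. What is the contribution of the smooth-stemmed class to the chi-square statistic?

0.395

Total ratio parts = 4. Expected numbers out of 306:
  hairy-stemmed: 306 × 3/4 = 229.5
  smooth-stemmed: 306 × 1/4 = 76.5
Contribution of smooth-stemmed: (82 − 76.5)² / 76.5 = 0.3954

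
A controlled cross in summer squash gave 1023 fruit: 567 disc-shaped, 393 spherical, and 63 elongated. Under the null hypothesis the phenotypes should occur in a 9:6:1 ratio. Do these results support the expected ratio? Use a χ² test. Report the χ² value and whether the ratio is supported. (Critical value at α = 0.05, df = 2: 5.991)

0.367; consistent

Expected counts for N = 1023 under a 9:6:1 ratio (total parts = 16):
  disc-shaped: 1023 × 9/16 = 575.4375
  spherical: 1023 × 6/16 = 383.625
  elongated: 1023 × 1/16 = 63.9375
χ² = Σ (O − E)² / E
  disc-shaped: (567 − 575.4375)² / 575.4375 = 0.1237
  spherical: (393 − 383.625)² / 383.625 = 0.2291
  elongated: (63 − 63.9375)² / 63.9375 = 0.0137
χ² = 0.1237 + 0.2291 + 0.0137 = 0.3665 ≈ 0.367
Degrees of freedom = 3 − 1 = 2; critical value at α = 0.05 is 5.991.
Since 0.367 < 5.991, we fail to reject the null hypothesis — the data are consistent with the 9:6:1 ratio.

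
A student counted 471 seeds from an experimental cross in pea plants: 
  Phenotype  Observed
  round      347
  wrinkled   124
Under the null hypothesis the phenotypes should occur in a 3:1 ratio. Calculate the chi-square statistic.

0.442

The 3:1 ratio has 4 parts, so with N = 471 the expected counts are:
  round: 471 × 3/4 = 353.25
  wrinkled: 471 × 1/4 = 117.75
χ² = Σ (O − E)² / E
  round: (347 − 353.25)² / 353.25 = 0.1106
  wrinkled: (124 − 117.75)² / 117.75 = 0.3317
χ² = 0.1106 + 0.3317 = 0.4423 ≈ 0.442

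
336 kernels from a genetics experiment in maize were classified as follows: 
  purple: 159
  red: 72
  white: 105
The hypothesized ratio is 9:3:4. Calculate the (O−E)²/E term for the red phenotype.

1.286

Expected counts for N = 336 under a 9:3:4 ratio (total parts = 16):
  purple: 336 × 9/16 = 189
  red: 336 × 3/16 = 63
  white: 336 × 4/16 = 84
Contribution of red: (72 − 63)² / 63 = 1.2857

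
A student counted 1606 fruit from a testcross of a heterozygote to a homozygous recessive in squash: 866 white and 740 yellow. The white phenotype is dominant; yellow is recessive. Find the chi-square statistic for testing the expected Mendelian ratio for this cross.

A testcross of a heterozygote (Aa × aa) gives a 1:1 phenotypic ratio.
Expected counts for N = 1606 under a 1:1 ratio (total parts = 2):
  white: 1606 × 1/2 = 803
  yellow: 1606 × 1/2 = 803
χ² = Σ (O − E)² / E
  white: (866 − 803)² / 803 = 4.9427
  yellow: (740 − 803)² / 803 = 4.9427
χ² = 4.9427 + 4.9427 = 9.8854 ≈ 9.885

9.885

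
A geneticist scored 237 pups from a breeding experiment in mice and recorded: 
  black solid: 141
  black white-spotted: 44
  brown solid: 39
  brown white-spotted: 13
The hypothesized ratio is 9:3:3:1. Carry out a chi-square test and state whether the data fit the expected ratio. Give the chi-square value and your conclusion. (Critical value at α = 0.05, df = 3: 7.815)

Under the 9:3:3:1 hypothesis (Σ ratio = 16, N = 237):
  black solid: 237 × 9/16 = 133.3125
  black white-spotted: 237 × 3/16 = 44.4375
  brown solid: 237 × 3/16 = 44.4375
  brown white-spotted: 237 × 1/16 = 14.8125
χ² = Σ (O − E)² / E
  black solid: (141 − 133.3125)² / 133.3125 = 0.4433
  black white-spotted: (44 − 44.4375)² / 44.4375 = 0.0043
  brown solid: (39 − 44.4375)² / 44.4375 = 0.6653
  brown white-spotted: (13 − 14.8125)² / 14.8125 = 0.2218
χ² = 0.4433 + 0.0043 + 0.6653 + 0.2218 = 1.3347 ≈ 1.335
Degrees of freedom = 4 − 1 = 3; critical value at α = 0.05 is 7.815.
Since 1.335 < 7.815, we fail to reject the null hypothesis — the data are consistent with the 9:3:3:1 ratio.

1.335; consistent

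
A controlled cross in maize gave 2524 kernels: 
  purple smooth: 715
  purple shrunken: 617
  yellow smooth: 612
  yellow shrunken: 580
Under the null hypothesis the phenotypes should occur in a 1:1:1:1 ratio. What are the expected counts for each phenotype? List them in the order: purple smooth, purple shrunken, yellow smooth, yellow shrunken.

631, 631, 631, 631

The 1:1:1:1 ratio has 4 parts, so with N = 2524 the expected counts are:
  purple smooth: 2524 × 1/4 = 631
  purple shrunken: 2524 × 1/4 = 631
  yellow smooth: 2524 × 1/4 = 631
  yellow shrunken: 2524 × 1/4 = 631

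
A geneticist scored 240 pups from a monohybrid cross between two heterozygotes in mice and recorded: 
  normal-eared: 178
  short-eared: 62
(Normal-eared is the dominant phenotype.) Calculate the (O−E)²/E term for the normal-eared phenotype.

0.022

For a monohybrid cross between heterozygotes with complete dominance, the expected phenotypic ratio is 3:1.
Under the 3:1 hypothesis (Σ ratio = 4, N = 240):
  normal-eared: 240 × 3/4 = 180
  short-eared: 240 × 1/4 = 60
Contribution of normal-eared: (178 − 180)² / 180 = 0.0222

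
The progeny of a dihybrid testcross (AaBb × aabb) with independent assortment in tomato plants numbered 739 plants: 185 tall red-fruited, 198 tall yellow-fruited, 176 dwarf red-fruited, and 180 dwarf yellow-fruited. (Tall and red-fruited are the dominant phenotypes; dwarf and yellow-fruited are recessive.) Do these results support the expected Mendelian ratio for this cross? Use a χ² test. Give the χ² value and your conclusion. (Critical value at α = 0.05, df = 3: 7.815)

1.487; consistent

A dihybrid testcross with independent assortment gives a 1:1:1:1 ratio.
Expected counts for N = 739 under a 1:1:1:1 ratio (total parts = 4):
  tall red-fruited: 739 × 1/4 = 184.75
  tall yellow-fruited: 739 × 1/4 = 184.75
  dwarf red-fruited: 739 × 1/4 = 184.75
  dwarf yellow-fruited: 739 × 1/4 = 184.75
χ² = Σ (O − E)² / E
  tall red-fruited: (185 − 184.75)² / 184.75 = 0.0003
  tall yellow-fruited: (198 − 184.75)² / 184.75 = 0.9503
  dwarf red-fruited: (176 − 184.75)² / 184.75 = 0.4144
  dwarf yellow-fruited: (180 − 184.75)² / 184.75 = 0.1221
χ² = 0.0003 + 0.9503 + 0.4144 + 0.1221 = 1.4871 ≈ 1.487
Degrees of freedom = 4 − 1 = 3; critical value at α = 0.05 is 7.815.
Since 1.487 < 7.815, we fail to reject the null hypothesis — the data are consistent with the 1:1:1:1 ratio.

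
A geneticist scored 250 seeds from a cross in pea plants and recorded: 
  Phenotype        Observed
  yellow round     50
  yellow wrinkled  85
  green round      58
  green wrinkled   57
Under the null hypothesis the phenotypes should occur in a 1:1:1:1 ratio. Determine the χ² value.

Under the 1:1:1:1 hypothesis (Σ ratio = 4, N = 250):
  yellow round: 250 × 1/4 = 62.5
  yellow wrinkled: 250 × 1/4 = 62.5
  green round: 250 × 1/4 = 62.5
  green wrinkled: 250 × 1/4 = 62.5
χ² = Σ (O − E)² / E
  yellow round: (50 − 62.5)² / 62.5 = 2.5000
  yellow wrinkled: (85 − 62.5)² / 62.5 = 8.1000
  green round: (58 − 62.5)² / 62.5 = 0.3240
  green wrinkled: (57 − 62.5)² / 62.5 = 0.4840
χ² = 2.5000 + 8.1000 + 0.3240 + 0.4840 = 11.408

11.408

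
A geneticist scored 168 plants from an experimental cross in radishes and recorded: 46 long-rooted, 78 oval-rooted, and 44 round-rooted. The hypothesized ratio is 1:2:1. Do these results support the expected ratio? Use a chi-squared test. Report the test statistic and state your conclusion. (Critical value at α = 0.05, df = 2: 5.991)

Under the 1:2:1 hypothesis (Σ ratio = 4, N = 168):
  long-rooted: 168 × 1/4 = 42
  oval-rooted: 168 × 2/4 = 84
  round-rooted: 168 × 1/4 = 42
χ² = Σ (O − E)² / E
  long-rooted: (46 − 42)² / 42 = 0.3810
  oval-rooted: (78 − 84)² / 84 = 0.4286
  round-rooted: (44 − 42)² / 42 = 0.0952
χ² = 0.3810 + 0.4286 + 0.0952 = 0.9048 ≈ 0.905
Degrees of freedom = 3 − 1 = 2; critical value at α = 0.05 is 5.991.
Since 0.905 < 5.991, we fail to reject the null hypothesis — the data are consistent with the 1:2:1 ratio.

0.905; consistent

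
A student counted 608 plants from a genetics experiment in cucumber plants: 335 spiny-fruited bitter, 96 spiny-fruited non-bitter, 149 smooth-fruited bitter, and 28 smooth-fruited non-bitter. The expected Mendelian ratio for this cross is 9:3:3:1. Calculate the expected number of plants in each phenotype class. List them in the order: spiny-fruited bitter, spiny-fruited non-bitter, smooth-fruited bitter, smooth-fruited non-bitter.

342, 114, 114, 38

Expected counts for N = 608 under a 9:3:3:1 ratio (total parts = 16):
  spiny-fruited bitter: 608 × 9/16 = 342
  spiny-fruited non-bitter: 608 × 3/16 = 114
  smooth-fruited bitter: 608 × 3/16 = 114
  smooth-fruited non-bitter: 608 × 1/16 = 38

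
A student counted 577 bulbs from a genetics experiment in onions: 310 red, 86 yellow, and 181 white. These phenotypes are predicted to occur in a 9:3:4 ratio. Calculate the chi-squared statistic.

Expected counts for N = 577 under a 9:3:4 ratio (total parts = 16):
  red: 577 × 9/16 = 324.5625
  yellow: 577 × 3/16 = 108.1875
  white: 577 × 4/16 = 144.25
χ² = Σ (O − E)² / E
  red: (310 − 324.5625)² / 324.5625 = 0.6534
  yellow: (86 − 108.1875)² / 108.1875 = 4.5503
  white: (181 − 144.25)² / 144.25 = 9.3627
χ² = 0.6534 + 4.5503 + 9.3627 = 14.5664 ≈ 14.566

14.566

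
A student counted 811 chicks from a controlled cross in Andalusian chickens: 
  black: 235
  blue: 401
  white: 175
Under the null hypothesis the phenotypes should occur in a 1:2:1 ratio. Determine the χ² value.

Expected counts for N = 811 under a 1:2:1 ratio (total parts = 4):
  black: 811 × 1/4 = 202.75
  blue: 811 × 2/4 = 405.5
  white: 811 × 1/4 = 202.75
χ² = Σ (O − E)² / E
  black: (235 − 202.75)² / 202.75 = 5.1298
  blue: (401 − 405.5)² / 405.5 = 0.0499
  white: (175 − 202.75)² / 202.75 = 3.7981
χ² = 5.1298 + 0.0499 + 3.7981 = 8.9778 ≈ 8.978

8.978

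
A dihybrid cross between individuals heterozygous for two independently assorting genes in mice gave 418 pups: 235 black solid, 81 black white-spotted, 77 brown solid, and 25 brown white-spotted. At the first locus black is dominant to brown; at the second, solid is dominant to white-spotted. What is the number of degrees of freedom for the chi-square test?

A dihybrid F₂ with independent assortment and complete dominance at both loci gives a 9:3:3:1 phenotypic ratio.
A goodness-of-fit test with 4 phenotype classes has df = 4 − 1 = 3.

3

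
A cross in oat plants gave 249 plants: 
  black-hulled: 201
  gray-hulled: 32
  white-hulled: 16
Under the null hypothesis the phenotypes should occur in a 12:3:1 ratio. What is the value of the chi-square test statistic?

Under the 12:3:1 hypothesis (Σ ratio = 16, N = 249):
  black-hulled: 249 × 12/16 = 186.75
  gray-hulled: 249 × 3/16 = 46.6875
  white-hulled: 249 × 1/16 = 15.5625
χ² = Σ (O − E)² / E
  black-hulled: (201 − 186.75)² / 186.75 = 1.0873
  gray-hulled: (32 − 46.6875)² / 46.6875 = 4.6206
  white-hulled: (16 − 15.5625)² / 15.5625 = 0.0123
χ² = 1.0873 + 4.6206 + 0.0123 = 5.7202 ≈ 5.720

5.720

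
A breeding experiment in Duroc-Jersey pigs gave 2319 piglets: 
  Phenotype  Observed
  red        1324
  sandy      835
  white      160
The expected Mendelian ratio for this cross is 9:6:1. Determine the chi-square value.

3.237

The 9:6:1 ratio has 16 parts, so with N = 2319 the expected counts are:
  red: 2319 × 9/16 = 1304.4375
  sandy: 2319 × 6/16 = 869.625
  white: 2319 × 1/16 = 144.9375
χ² = Σ (O − E)² / E
  red: (1324 − 1304.4375)² / 1304.4375 = 0.2934
  sandy: (835 − 869.625)² / 869.625 = 1.3786
  white: (160 − 144.9375)² / 144.9375 = 1.5654
χ² = 0.2934 + 1.3786 + 1.5654 = 3.2374 ≈ 3.237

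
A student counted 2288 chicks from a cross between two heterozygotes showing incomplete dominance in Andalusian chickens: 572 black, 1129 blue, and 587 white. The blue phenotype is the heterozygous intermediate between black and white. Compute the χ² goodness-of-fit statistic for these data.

With incomplete dominance, a heterozygote × heterozygote cross gives a 1:2:1 phenotypic ratio.
Total ratio parts = 4. Expected numbers out of 2288:
  black: 2288 × 1/4 = 572
  blue: 2288 × 2/4 = 1144
  white: 2288 × 1/4 = 572
χ² = Σ (O − E)² / E
  black: (572 − 572)² / 572 = 0.0000
  blue: (1129 − 1144)² / 1144 = 0.1967
  white: (587 − 572)² / 572 = 0.3934
χ² = 0.0000 + 0.1967 + 0.3934 = 0.5901 ≈ 0.590

0.590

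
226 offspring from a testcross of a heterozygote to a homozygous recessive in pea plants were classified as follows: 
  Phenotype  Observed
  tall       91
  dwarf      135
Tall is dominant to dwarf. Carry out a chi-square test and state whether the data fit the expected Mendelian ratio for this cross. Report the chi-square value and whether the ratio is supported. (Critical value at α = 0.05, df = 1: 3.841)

8.566; not consistent

A testcross of a heterozygote (Aa × aa) gives a 1:1 phenotypic ratio.
Under the 1:1 hypothesis (Σ ratio = 2, N = 226):
  tall: 226 × 1/2 = 113
  dwarf: 226 × 1/2 = 113
χ² = Σ (O − E)² / E
  tall: (91 − 113)² / 113 = 4.2832
  dwarf: (135 − 113)² / 113 = 4.2832
χ² = 4.2832 + 4.2832 = 8.5664 ≈ 8.566
Degrees of freedom = 2 − 1 = 1; critical value at α = 0.05 is 3.841.
Since 8.566 > 3.841, we reject the null hypothesis — the data do not fit the 1:1 ratio.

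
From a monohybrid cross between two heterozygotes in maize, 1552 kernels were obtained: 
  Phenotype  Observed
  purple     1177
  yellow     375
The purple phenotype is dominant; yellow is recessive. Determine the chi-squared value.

For a monohybrid cross between heterozygotes with complete dominance, the expected phenotypic ratio is 3:1.
Under the 3:1 hypothesis (Σ ratio = 4, N = 1552):
  purple: 1552 × 3/4 = 1164
  yellow: 1552 × 1/4 = 388
χ² = Σ (O − E)² / E
  purple: (1177 − 1164)² / 1164 = 0.1452
  yellow: (375 − 388)² / 388 = 0.4356
χ² = 0.1452 + 0.4356 = 0.5808 ≈ 0.581

0.581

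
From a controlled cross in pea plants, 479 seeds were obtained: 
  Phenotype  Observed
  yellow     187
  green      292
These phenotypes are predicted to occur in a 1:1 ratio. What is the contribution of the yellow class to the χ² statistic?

11.508

Under the 1:1 hypothesis (Σ ratio = 2, N = 479):
  yellow: 479 × 1/2 = 239.5
  green: 479 × 1/2 = 239.5
Contribution of yellow: (187 − 239.5)² / 239.5 = 11.5084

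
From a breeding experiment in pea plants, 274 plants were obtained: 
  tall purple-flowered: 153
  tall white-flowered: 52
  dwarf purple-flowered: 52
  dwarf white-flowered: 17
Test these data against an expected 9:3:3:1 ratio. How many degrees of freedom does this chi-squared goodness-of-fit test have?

A goodness-of-fit test with 4 phenotype classes has df = 4 − 1 = 3.

3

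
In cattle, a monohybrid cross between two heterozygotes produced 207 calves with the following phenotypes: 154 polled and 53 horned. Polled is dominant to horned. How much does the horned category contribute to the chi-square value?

0.030

For a monohybrid cross between heterozygotes with complete dominance, the expected phenotypic ratio is 3:1.
The 3:1 ratio has 4 parts, so with N = 207 the expected counts are:
  polled: 207 × 3/4 = 155.25
  horned: 207 × 1/4 = 51.75
Contribution of horned: (53 − 51.75)² / 51.75 = 0.0302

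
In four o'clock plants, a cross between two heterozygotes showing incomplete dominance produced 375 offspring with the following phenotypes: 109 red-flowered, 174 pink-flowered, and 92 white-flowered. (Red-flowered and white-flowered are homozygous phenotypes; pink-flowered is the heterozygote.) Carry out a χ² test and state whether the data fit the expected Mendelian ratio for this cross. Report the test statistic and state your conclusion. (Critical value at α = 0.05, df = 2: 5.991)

With incomplete dominance, a heterozygote × heterozygote cross gives a 1:2:1 phenotypic ratio.
The 1:2:1 ratio has 4 parts, so with N = 375 the expected counts are:
  red-flowered: 375 × 1/4 = 93.75
  pink-flowered: 375 × 2/4 = 187.5
  white-flowered: 375 × 1/4 = 93.75
χ² = Σ (O − E)² / E
  red-flowered: (109 − 93.75)² / 93.75 = 2.4807
  pink-flowered: (174 − 187.5)² / 187.5 = 0.9720
  white-flowered: (92 − 93.75)² / 93.75 = 0.0327
χ² = 2.4807 + 0.9720 + 0.0327 = 3.4854 ≈ 3.485
Degrees of freedom = 3 − 1 = 2; critical value at α = 0.05 is 5.991.
Since 3.485 < 5.991, we fail to reject the null hypothesis — the data are consistent with the 1:2:1 ratio.

3.485; consistent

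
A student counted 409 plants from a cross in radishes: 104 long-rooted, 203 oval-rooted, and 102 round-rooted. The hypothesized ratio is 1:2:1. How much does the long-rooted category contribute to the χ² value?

0.030

Total ratio parts = 4. Expected numbers out of 409:
  long-rooted: 409 × 1/4 = 102.25
  oval-rooted: 409 × 2/4 = 204.5
  round-rooted: 409 × 1/4 = 102.25
Contribution of long-rooted: (104 − 102.25)² / 102.25 = 0.0300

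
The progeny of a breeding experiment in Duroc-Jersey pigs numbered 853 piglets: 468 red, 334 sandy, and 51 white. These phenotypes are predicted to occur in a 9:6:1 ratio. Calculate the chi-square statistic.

The 9:6:1 ratio has 16 parts, so with N = 853 the expected counts are:
  red: 853 × 9/16 = 479.8125
  sandy: 853 × 6/16 = 319.875
  white: 853 × 1/16 = 53.3125
χ² = Σ (O − E)² / E
  red: (468 − 479.8125)² / 479.8125 = 0.2908
  sandy: (334 − 319.875)² / 319.875 = 0.6237
  white: (51 − 53.3125)² / 53.3125 = 0.1003
χ² = 0.2908 + 0.6237 + 0.1003 = 1.0148 ≈ 1.015

1.015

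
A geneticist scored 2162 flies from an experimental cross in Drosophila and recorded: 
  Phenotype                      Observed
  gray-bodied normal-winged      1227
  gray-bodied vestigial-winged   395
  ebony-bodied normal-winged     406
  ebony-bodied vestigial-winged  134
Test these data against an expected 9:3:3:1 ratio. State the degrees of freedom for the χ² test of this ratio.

A goodness-of-fit test with 4 phenotype classes has df = 4 − 1 = 3.

3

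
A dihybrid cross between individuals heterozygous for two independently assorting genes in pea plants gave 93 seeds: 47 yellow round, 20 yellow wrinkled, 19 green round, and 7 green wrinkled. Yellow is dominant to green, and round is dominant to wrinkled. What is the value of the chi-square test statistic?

1.299

A dihybrid F₂ with independent assortment and complete dominance at both loci gives a 9:3:3:1 phenotypic ratio.
Under the 9:3:3:1 hypothesis (Σ ratio = 16, N = 93):
  yellow round: 93 × 9/16 = 52.3125
  yellow wrinkled: 93 × 3/16 = 17.4375
  green round: 93 × 3/16 = 17.4375
  green wrinkled: 93 × 1/16 = 5.8125
χ² = Σ (O − E)² / E
  yellow round: (47 − 52.3125)² / 52.3125 = 0.5395
  yellow wrinkled: (20 − 17.4375)² / 17.4375 = 0.3766
  green round: (19 − 17.4375)² / 17.4375 = 0.1400
  green wrinkled: (7 − 5.8125)² / 5.8125 = 0.2426
χ² = 0.5395 + 0.3766 + 0.1400 + 0.2426 = 1.2987 ≈ 1.299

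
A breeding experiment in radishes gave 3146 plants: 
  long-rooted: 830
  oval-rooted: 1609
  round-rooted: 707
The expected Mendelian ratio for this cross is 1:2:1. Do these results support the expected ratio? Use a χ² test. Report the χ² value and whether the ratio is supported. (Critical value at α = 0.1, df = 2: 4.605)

The 1:2:1 ratio has 4 parts, so with N = 3146 the expected counts are:
  long-rooted: 3146 × 1/4 = 786.5
  oval-rooted: 3146 × 2/4 = 1573
  round-rooted: 3146 × 1/4 = 786.5
χ² = Σ (O − E)² / E
  long-rooted: (830 − 786.5)² / 786.5 = 2.4059
  oval-rooted: (1609 − 1573)² / 1573 = 0.8239
  round-rooted: (707 − 786.5)² / 786.5 = 8.0359
χ² = 2.4059 + 0.8239 + 8.0359 = 11.2657 ≈ 11.266
Degrees of freedom = 3 − 1 = 2; critical value at α = 0.1 is 4.605.
Since 11.266 > 4.605, we reject the null hypothesis — the data do not fit the 1:2:1 ratio.

11.266; not consistent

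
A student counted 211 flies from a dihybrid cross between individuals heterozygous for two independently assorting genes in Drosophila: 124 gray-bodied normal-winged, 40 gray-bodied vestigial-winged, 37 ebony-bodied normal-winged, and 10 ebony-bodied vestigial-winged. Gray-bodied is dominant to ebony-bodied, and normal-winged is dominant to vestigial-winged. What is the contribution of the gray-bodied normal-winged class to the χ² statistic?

A dihybrid F₂ with independent assortment and complete dominance at both loci gives a 9:3:3:1 phenotypic ratio.
The 9:3:3:1 ratio has 16 parts, so with N = 211 the expected counts are:
  gray-bodied normal-winged: 211 × 9/16 = 118.6875
  gray-bodied vestigial-winged: 211 × 3/16 = 39.5625
  ebony-bodied normal-winged: 211 × 3/16 = 39.5625
  ebony-bodied vestigial-winged: 211 × 1/16 = 13.1875
Contribution of gray-bodied normal-winged: (124 − 118.6875)² / 118.6875 = 0.2378

0.238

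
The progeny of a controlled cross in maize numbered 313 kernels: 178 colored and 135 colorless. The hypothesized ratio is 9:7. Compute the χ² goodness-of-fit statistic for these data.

The 9:7 ratio has 16 parts, so with N = 313 the expected counts are:
  colored: 313 × 9/16 = 176.0625
  colorless: 313 × 7/16 = 136.9375
χ² = Σ (O − E)² / E
  colored: (178 − 176.0625)² / 176.0625 = 0.0213
  colorless: (135 − 136.9375)² / 136.9375 = 0.0274
χ² = 0.0213 + 0.0274 = 0.0487 ≈ 0.049

0.049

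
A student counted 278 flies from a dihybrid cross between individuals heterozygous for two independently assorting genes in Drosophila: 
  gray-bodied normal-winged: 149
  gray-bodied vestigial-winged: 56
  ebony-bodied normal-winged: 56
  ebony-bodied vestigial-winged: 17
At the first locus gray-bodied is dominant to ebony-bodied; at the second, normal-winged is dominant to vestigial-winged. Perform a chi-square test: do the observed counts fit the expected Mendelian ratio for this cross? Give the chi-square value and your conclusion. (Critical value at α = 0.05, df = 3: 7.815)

0.932; consistent

A dihybrid F₂ with independent assortment and complete dominance at both loci gives a 9:3:3:1 phenotypic ratio.
Total ratio parts = 16. Expected numbers out of 278:
  gray-bodied normal-winged: 278 × 9/16 = 156.375
  gray-bodied vestigial-winged: 278 × 3/16 = 52.125
  ebony-bodied normal-winged: 278 × 3/16 = 52.125
  ebony-bodied vestigial-winged: 278 × 1/16 = 17.375
χ² = Σ (O − E)² / E
  gray-bodied normal-winged: (149 − 156.375)² / 156.375 = 0.3478
  gray-bodied vestigial-winged: (56 − 52.125)² / 52.125 = 0.2881
  ebony-bodied normal-winged: (56 − 52.125)² / 52.125 = 0.2881
  ebony-bodied vestigial-winged: (17 − 17.375)² / 17.375 = 0.0081
χ² = 0.3478 + 0.2881 + 0.2881 + 0.0081 = 0.9321 ≈ 0.932
Degrees of freedom = 4 − 1 = 3; critical value at α = 0.05 is 7.815.
Since 0.932 < 7.815, we fail to reject the null hypothesis — the data are consistent with the 9:3:3:1 ratio.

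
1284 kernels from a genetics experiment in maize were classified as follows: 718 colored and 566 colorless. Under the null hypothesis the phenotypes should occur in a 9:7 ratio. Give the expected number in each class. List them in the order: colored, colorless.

722.25, 561.75

Under the 9:7 hypothesis (Σ ratio = 16, N = 1284):
  colored: 1284 × 9/16 = 722.25
  colorless: 1284 × 7/16 = 561.75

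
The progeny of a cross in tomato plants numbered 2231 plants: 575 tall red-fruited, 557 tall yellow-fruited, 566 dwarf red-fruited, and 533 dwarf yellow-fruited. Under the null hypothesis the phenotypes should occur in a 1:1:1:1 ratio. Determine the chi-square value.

1.755

Total ratio parts = 4. Expected numbers out of 2231:
  tall red-fruited: 2231 × 1/4 = 557.75
  tall yellow-fruited: 2231 × 1/4 = 557.75
  dwarf red-fruited: 2231 × 1/4 = 557.75
  dwarf yellow-fruited: 2231 × 1/4 = 557.75
χ² = Σ (O − E)² / E
  tall red-fruited: (575 − 557.75)² / 557.75 = 0.5335
  tall yellow-fruited: (557 − 557.75)² / 557.75 = 0.0010
  dwarf red-fruited: (566 − 557.75)² / 557.75 = 0.1220
  dwarf yellow-fruited: (533 − 557.75)² / 557.75 = 1.0983
χ² = 0.5335 + 0.0010 + 0.1220 + 1.0983 = 1.7548 ≈ 1.755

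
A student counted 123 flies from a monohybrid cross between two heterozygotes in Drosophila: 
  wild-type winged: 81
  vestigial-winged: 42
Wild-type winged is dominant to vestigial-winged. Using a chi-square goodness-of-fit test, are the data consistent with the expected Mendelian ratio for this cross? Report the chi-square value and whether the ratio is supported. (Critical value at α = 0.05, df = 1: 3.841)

5.488; not consistent

For a monohybrid cross between heterozygotes with complete dominance, the expected phenotypic ratio is 3:1.
The 3:1 ratio has 4 parts, so with N = 123 the expected counts are:
  wild-type winged: 123 × 3/4 = 92.25
  vestigial-winged: 123 × 1/4 = 30.75
χ² = Σ (O − E)² / E
  wild-type winged: (81 − 92.25)² / 92.25 = 1.3720
  vestigial-winged: (42 − 30.75)² / 30.75 = 4.1159
χ² = 1.3720 + 4.1159 = 5.4879 ≈ 5.488
Degrees of freedom = 2 − 1 = 1; critical value at α = 0.05 is 3.841.
Since 5.488 > 3.841, we reject the null hypothesis — the data do not fit the 3:1 ratio.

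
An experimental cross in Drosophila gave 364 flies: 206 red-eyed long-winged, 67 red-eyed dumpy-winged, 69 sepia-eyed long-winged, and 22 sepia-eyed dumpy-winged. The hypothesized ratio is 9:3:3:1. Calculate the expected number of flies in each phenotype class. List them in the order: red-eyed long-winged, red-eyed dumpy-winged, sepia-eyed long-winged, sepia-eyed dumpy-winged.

204.75, 68.25, 68.25, 22.75

Total ratio parts = 16. Expected numbers out of 364:
  red-eyed long-winged: 364 × 9/16 = 204.75
  red-eyed dumpy-winged: 364 × 3/16 = 68.25
  sepia-eyed long-winged: 364 × 3/16 = 68.25
  sepia-eyed dumpy-winged: 364 × 1/16 = 22.75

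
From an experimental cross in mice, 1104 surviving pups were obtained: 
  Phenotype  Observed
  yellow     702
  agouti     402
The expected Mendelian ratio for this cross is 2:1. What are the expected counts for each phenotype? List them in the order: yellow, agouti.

736, 368

Under the 2:1 hypothesis (Σ ratio = 3, N = 1104):
  yellow: 1104 × 2/3 = 736
  agouti: 1104 × 1/3 = 368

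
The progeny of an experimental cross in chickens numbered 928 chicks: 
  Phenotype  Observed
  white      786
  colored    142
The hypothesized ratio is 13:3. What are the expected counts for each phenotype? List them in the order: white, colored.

754, 174

The 13:3 ratio has 16 parts, so with N = 928 the expected counts are:
  white: 928 × 13/16 = 754
  colored: 928 × 3/16 = 174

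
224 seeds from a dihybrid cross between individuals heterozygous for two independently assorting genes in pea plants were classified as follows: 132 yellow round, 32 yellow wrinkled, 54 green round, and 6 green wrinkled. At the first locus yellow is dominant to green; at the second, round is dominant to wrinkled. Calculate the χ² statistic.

A dihybrid F₂ with independent assortment and complete dominance at both loci gives a 9:3:3:1 phenotypic ratio.
Expected counts for N = 224 under a 9:3:3:1 ratio (total parts = 16):
  yellow round: 224 × 9/16 = 126
  yellow wrinkled: 224 × 3/16 = 42
  green round: 224 × 3/16 = 42
  green wrinkled: 224 × 1/16 = 14
χ² = Σ (O − E)² / E
  yellow round: (132 − 126)² / 126 = 0.2857
  yellow wrinkled: (32 − 42)² / 42 = 2.3810
  green round: (54 − 42)² / 42 = 3.4286
  green wrinkled: (6 − 14)² / 14 = 4.5714
χ² = 0.2857 + 2.3810 + 3.4286 + 4.5714 = 10.6667 ≈ 10.667

10.667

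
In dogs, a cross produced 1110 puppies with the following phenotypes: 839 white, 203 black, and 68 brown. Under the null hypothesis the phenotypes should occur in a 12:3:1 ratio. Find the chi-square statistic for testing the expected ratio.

0.204

The 12:3:1 ratio has 16 parts, so with N = 1110 the expected counts are:
  white: 1110 × 12/16 = 832.5
  black: 1110 × 3/16 = 208.125
  brown: 1110 × 1/16 = 69.375
χ² = Σ (O − E)² / E
  white: (839 − 832.5)² / 832.5 = 0.0508
  black: (203 − 208.125)² / 208.125 = 0.1262
  brown: (68 − 69.375)² / 69.375 = 0.0273
χ² = 0.0508 + 0.1262 + 0.0273 = 0.2043 ≈ 0.204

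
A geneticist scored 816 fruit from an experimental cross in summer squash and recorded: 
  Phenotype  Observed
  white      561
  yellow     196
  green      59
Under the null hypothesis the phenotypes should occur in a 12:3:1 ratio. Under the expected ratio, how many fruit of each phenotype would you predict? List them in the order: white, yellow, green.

The 12:3:1 ratio has 16 parts, so with N = 816 the expected counts are:
  white: 816 × 12/16 = 612
  yellow: 816 × 3/16 = 153
  green: 816 × 1/16 = 51

612, 153, 51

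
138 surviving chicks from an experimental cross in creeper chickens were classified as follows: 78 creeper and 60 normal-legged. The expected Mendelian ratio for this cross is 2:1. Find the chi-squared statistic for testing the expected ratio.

6.391

Under the 2:1 hypothesis (Σ ratio = 3, N = 138):
  creeper: 138 × 2/3 = 92
  normal-legged: 138 × 1/3 = 46
χ² = Σ (O − E)² / E
  creeper: (78 − 92)² / 92 = 2.1304
  normal-legged: (60 − 46)² / 46 = 4.2609
χ² = 2.1304 + 4.2609 = 6.3913 ≈ 6.391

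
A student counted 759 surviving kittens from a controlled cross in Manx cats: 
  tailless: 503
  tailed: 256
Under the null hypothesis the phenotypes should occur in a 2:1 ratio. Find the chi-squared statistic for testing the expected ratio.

0.053

Under the 2:1 hypothesis (Σ ratio = 3, N = 759):
  tailless: 759 × 2/3 = 506
  tailed: 759 × 1/3 = 253
χ² = Σ (O − E)² / E
  tailless: (503 − 506)² / 506 = 0.0178
  tailed: (256 − 253)² / 253 = 0.0356
χ² = 0.0178 + 0.0356 = 0.0534 ≈ 0.053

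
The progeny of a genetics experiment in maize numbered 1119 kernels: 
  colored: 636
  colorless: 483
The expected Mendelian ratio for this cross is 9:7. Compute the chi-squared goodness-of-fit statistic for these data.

Total ratio parts = 16. Expected numbers out of 1119:
  colored: 1119 × 9/16 = 629.4375
  colorless: 1119 × 7/16 = 489.5625
χ² = Σ (O − E)² / E
  colored: (636 − 629.4375)² / 629.4375 = 0.0684
  colorless: (483 − 489.5625)² / 489.5625 = 0.0880
χ² = 0.0684 + 0.0880 = 0.1564 ≈ 0.156

0.156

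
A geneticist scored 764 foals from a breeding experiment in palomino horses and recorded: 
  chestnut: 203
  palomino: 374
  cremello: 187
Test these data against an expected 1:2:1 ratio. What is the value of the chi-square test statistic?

1.005

Under the 1:2:1 hypothesis (Σ ratio = 4, N = 764):
  chestnut: 764 × 1/4 = 191
  palomino: 764 × 2/4 = 382
  cremello: 764 × 1/4 = 191
χ² = Σ (O − E)² / E
  chestnut: (203 − 191)² / 191 = 0.7539
  palomino: (374 − 382)² / 382 = 0.1675
  cremello: (187 − 191)² / 191 = 0.0838
χ² = 0.7539 + 0.1675 + 0.0838 = 1.0052 ≈ 1.005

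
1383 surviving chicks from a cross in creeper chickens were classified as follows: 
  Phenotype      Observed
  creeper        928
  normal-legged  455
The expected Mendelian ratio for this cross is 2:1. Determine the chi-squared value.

0.117

Total ratio parts = 3. Expected numbers out of 1383:
  creeper: 1383 × 2/3 = 922
  normal-legged: 1383 × 1/3 = 461
χ² = Σ (O − E)² / E
  creeper: (928 − 922)² / 922 = 0.0390
  normal-legged: (455 − 461)² / 461 = 0.0781
χ² = 0.0390 + 0.0781 = 0.1171 ≈ 0.117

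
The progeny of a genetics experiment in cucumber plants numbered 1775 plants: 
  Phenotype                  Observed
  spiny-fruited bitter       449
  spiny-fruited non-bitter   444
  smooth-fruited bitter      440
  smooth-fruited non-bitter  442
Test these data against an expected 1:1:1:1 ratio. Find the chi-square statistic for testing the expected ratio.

0.101

The 1:1:1:1 ratio has 4 parts, so with N = 1775 the expected counts are:
  spiny-fruited bitter: 1775 × 1/4 = 443.75
  spiny-fruited non-bitter: 1775 × 1/4 = 443.75
  smooth-fruited bitter: 1775 × 1/4 = 443.75
  smooth-fruited non-bitter: 1775 × 1/4 = 443.75
χ² = Σ (O − E)² / E
  spiny-fruited bitter: (449 − 443.75)² / 443.75 = 0.0621
  spiny-fruited non-bitter: (444 − 443.75)² / 443.75 = 0.0001
  smooth-fruited bitter: (440 − 443.75)² / 443.75 = 0.0317
  smooth-fruited non-bitter: (442 − 443.75)² / 443.75 = 0.0069
χ² = 0.0621 + 0.0001 + 0.0317 + 0.0069 = 0.1008 ≈ 0.101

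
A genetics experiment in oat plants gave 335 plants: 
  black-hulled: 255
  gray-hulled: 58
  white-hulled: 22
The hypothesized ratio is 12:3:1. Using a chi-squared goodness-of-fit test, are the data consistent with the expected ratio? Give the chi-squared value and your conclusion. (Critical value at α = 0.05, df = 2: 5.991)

The 12:3:1 ratio has 16 parts, so with N = 335 the expected counts are:
  black-hulled: 335 × 12/16 = 251.25
  gray-hulled: 335 × 3/16 = 62.8125
  white-hulled: 335 × 1/16 = 20.9375
χ² = Σ (O − E)² / E
  black-hulled: (255 − 251.25)² / 251.25 = 0.0560
  gray-hulled: (58 − 62.8125)² / 62.8125 = 0.3687
  white-hulled: (22 − 20.9375)² / 20.9375 = 0.0539
χ² = 0.0560 + 0.3687 + 0.0539 = 0.4786 ≈ 0.479
Degrees of freedom = 3 − 1 = 2; critical value at α = 0.05 is 5.991.
Since 0.479 < 5.991, we fail to reject the null hypothesis — the data are consistent with the 12:3:1 ratio.

0.479; consistent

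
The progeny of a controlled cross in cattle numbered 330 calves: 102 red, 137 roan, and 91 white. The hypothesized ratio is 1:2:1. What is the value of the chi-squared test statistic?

Expected counts for N = 330 under a 1:2:1 ratio (total parts = 4):
  red: 330 × 1/4 = 82.5
  roan: 330 × 2/4 = 165
  white: 330 × 1/4 = 82.5
χ² = Σ (O − E)² / E
  red: (102 − 82.5)² / 82.5 = 4.6091
  roan: (137 − 165)² / 165 = 4.7515
  white: (91 − 82.5)² / 82.5 = 0.8758
χ² = 4.6091 + 4.7515 + 0.8758 = 10.2364 ≈ 10.236

10.236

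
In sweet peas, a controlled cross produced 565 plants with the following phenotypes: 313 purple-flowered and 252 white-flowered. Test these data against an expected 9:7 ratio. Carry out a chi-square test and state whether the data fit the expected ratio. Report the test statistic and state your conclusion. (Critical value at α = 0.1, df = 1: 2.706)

Under the 9:7 hypothesis (Σ ratio = 16, N = 565):
  purple-flowered: 565 × 9/16 = 317.8125
  white-flowered: 565 × 7/16 = 247.1875
χ² = Σ (O − E)² / E
  purple-flowered: (313 − 317.8125)² / 317.8125 = 0.0729
  white-flowered: (252 − 247.1875)² / 247.1875 = 0.0937
χ² = 0.0729 + 0.0937 = 0.1666 ≈ 0.167
Degrees of freedom = 2 − 1 = 1; critical value at α = 0.1 is 2.706.
Since 0.167 < 2.706, we fail to reject the null hypothesis — the data are consistent with the 9:7 ratio.

0.167; consistent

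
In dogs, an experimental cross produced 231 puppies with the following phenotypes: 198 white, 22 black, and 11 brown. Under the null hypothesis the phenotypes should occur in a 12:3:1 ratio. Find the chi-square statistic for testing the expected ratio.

14.841

Expected counts for N = 231 under a 12:3:1 ratio (total parts = 16):
  white: 231 × 12/16 = 173.25
  black: 231 × 3/16 = 43.3125
  brown: 231 × 1/16 = 14.4375
χ² = Σ (O − E)² / E
  white: (198 − 173.25)² / 173.25 = 3.5357
  black: (22 − 43.3125)² / 43.3125 = 10.4871
  brown: (11 − 14.4375)² / 14.4375 = 0.8185
χ² = 3.5357 + 10.4871 + 0.8185 = 14.8413 ≈ 14.841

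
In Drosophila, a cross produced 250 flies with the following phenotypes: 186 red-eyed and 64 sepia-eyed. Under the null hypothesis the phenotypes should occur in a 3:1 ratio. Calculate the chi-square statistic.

0.048

Under the 3:1 hypothesis (Σ ratio = 4, N = 250):
  red-eyed: 250 × 3/4 = 187.5
  sepia-eyed: 250 × 1/4 = 62.5
χ² = Σ (O − E)² / E
  red-eyed: (186 − 187.5)² / 187.5 = 0.0120
  sepia-eyed: (64 − 62.5)² / 62.5 = 0.0360
χ² = 0.0120 + 0.0360 = 0.048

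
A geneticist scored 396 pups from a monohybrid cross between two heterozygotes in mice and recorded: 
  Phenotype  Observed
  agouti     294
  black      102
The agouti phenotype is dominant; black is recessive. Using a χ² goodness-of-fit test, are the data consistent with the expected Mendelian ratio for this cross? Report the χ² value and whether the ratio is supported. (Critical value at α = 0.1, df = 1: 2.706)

0.121; consistent

For a monohybrid cross between heterozygotes with complete dominance, the expected phenotypic ratio is 3:1.
Total ratio parts = 4. Expected numbers out of 396:
  agouti: 396 × 3/4 = 297
  black: 396 × 1/4 = 99
χ² = Σ (O − E)² / E
  agouti: (294 − 297)² / 297 = 0.0303
  black: (102 − 99)² / 99 = 0.0909
χ² = 0.0303 + 0.0909 = 0.1212 ≈ 0.121
Degrees of freedom = 2 − 1 = 1; critical value at α = 0.1 is 2.706.
Since 0.121 < 2.706, we fail to reject the null hypothesis — the data are consistent with the 3:1 ratio.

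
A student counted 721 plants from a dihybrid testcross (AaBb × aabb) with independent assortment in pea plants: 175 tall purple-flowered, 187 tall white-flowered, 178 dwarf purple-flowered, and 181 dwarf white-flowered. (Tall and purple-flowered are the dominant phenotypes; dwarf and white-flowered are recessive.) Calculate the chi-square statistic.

0.437

A dihybrid testcross with independent assortment gives a 1:1:1:1 ratio.
Expected counts for N = 721 under a 1:1:1:1 ratio (total parts = 4):
  tall purple-flowered: 721 × 1/4 = 180.25
  tall white-flowered: 721 × 1/4 = 180.25
  dwarf purple-flowered: 721 × 1/4 = 180.25
  dwarf white-flowered: 721 × 1/4 = 180.25
χ² = Σ (O − E)² / E
  tall purple-flowered: (175 − 180.25)² / 180.25 = 0.1529
  tall white-flowered: (187 − 180.25)² / 180.25 = 0.2528
  dwarf purple-flowered: (178 − 180.25)² / 180.25 = 0.0281
  dwarf white-flowered: (181 − 180.25)² / 180.25 = 0.0031
χ² = 0.1529 + 0.2528 + 0.0281 + 0.0031 = 0.4369 ≈ 0.437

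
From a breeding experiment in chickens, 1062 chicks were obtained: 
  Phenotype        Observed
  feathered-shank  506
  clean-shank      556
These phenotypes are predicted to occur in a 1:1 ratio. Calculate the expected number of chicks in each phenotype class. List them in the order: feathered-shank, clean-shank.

The 1:1 ratio has 2 parts, so with N = 1062 the expected counts are:
  feathered-shank: 1062 × 1/2 = 531
  clean-shank: 1062 × 1/2 = 531

531, 531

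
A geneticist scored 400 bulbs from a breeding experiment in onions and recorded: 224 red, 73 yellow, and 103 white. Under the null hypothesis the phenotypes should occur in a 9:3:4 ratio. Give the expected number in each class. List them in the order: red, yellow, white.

225, 75, 100

Total ratio parts = 16. Expected numbers out of 400:
  red: 400 × 9/16 = 225
  yellow: 400 × 3/16 = 75
  white: 400 × 4/16 = 100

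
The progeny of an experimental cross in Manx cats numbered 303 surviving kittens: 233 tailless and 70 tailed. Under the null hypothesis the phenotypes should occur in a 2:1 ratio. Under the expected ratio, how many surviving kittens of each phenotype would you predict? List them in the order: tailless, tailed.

The 2:1 ratio has 3 parts, so with N = 303 the expected counts are:
  tailless: 303 × 2/3 = 202
  tailed: 303 × 1/3 = 101

202, 101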